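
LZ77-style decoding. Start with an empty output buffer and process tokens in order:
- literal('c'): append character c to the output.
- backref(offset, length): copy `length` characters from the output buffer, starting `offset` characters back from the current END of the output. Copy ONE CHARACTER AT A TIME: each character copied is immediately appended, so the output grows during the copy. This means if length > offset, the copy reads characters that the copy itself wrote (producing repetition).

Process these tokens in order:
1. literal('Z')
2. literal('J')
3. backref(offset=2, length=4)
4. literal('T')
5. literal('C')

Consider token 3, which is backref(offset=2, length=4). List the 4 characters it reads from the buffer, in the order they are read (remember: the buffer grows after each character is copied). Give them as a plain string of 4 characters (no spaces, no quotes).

Token 1: literal('Z'). Output: "Z"
Token 2: literal('J'). Output: "ZJ"
Token 3: backref(off=2, len=4). Buffer before: "ZJ" (len 2)
  byte 1: read out[0]='Z', append. Buffer now: "ZJZ"
  byte 2: read out[1]='J', append. Buffer now: "ZJZJ"
  byte 3: read out[2]='Z', append. Buffer now: "ZJZJZ"
  byte 4: read out[3]='J', append. Buffer now: "ZJZJZJ"

Answer: ZJZJ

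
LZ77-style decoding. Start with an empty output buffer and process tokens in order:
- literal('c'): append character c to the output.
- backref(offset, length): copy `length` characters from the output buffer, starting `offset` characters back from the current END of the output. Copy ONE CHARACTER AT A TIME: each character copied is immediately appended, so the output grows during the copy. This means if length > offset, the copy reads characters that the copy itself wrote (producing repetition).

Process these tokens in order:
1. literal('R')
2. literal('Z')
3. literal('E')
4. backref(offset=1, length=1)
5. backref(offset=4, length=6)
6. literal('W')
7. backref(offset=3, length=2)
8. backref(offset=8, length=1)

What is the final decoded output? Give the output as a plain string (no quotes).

Answer: RZEERZEERZWRZZ

Derivation:
Token 1: literal('R'). Output: "R"
Token 2: literal('Z'). Output: "RZ"
Token 3: literal('E'). Output: "RZE"
Token 4: backref(off=1, len=1). Copied 'E' from pos 2. Output: "RZEE"
Token 5: backref(off=4, len=6) (overlapping!). Copied 'RZEERZ' from pos 0. Output: "RZEERZEERZ"
Token 6: literal('W'). Output: "RZEERZEERZW"
Token 7: backref(off=3, len=2). Copied 'RZ' from pos 8. Output: "RZEERZEERZWRZ"
Token 8: backref(off=8, len=1). Copied 'Z' from pos 5. Output: "RZEERZEERZWRZZ"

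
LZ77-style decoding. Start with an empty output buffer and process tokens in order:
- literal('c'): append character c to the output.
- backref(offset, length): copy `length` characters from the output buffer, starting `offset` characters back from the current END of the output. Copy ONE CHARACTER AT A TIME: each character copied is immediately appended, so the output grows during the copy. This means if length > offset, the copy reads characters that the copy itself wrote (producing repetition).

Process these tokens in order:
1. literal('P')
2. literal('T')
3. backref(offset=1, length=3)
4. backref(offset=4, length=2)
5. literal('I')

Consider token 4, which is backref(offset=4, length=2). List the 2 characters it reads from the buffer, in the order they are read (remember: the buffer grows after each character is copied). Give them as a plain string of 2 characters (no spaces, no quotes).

Token 1: literal('P'). Output: "P"
Token 2: literal('T'). Output: "PT"
Token 3: backref(off=1, len=3) (overlapping!). Copied 'TTT' from pos 1. Output: "PTTTT"
Token 4: backref(off=4, len=2). Buffer before: "PTTTT" (len 5)
  byte 1: read out[1]='T', append. Buffer now: "PTTTTT"
  byte 2: read out[2]='T', append. Buffer now: "PTTTTTT"

Answer: TT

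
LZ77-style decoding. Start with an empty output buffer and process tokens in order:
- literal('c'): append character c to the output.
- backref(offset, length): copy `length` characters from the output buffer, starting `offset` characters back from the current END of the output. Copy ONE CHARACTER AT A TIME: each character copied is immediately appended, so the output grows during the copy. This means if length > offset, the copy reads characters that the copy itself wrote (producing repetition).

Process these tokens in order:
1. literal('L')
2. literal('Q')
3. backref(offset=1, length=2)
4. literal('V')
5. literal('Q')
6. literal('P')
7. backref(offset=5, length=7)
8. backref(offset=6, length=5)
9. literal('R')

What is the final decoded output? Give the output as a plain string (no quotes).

Token 1: literal('L'). Output: "L"
Token 2: literal('Q'). Output: "LQ"
Token 3: backref(off=1, len=2) (overlapping!). Copied 'QQ' from pos 1. Output: "LQQQ"
Token 4: literal('V'). Output: "LQQQV"
Token 5: literal('Q'). Output: "LQQQVQ"
Token 6: literal('P'). Output: "LQQQVQP"
Token 7: backref(off=5, len=7) (overlapping!). Copied 'QQVQPQQ' from pos 2. Output: "LQQQVQPQQVQPQQ"
Token 8: backref(off=6, len=5). Copied 'QVQPQ' from pos 8. Output: "LQQQVQPQQVQPQQQVQPQ"
Token 9: literal('R'). Output: "LQQQVQPQQVQPQQQVQPQR"

Answer: LQQQVQPQQVQPQQQVQPQR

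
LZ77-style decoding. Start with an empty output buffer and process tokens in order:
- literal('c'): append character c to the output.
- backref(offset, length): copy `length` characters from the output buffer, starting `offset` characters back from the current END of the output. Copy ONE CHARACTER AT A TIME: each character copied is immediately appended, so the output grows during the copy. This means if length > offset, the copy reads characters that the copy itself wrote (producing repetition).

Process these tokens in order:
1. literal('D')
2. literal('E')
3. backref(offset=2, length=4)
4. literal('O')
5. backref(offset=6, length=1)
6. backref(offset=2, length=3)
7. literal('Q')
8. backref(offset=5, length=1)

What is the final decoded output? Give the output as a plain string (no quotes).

Answer: DEDEDEOEOEOQE

Derivation:
Token 1: literal('D'). Output: "D"
Token 2: literal('E'). Output: "DE"
Token 3: backref(off=2, len=4) (overlapping!). Copied 'DEDE' from pos 0. Output: "DEDEDE"
Token 4: literal('O'). Output: "DEDEDEO"
Token 5: backref(off=6, len=1). Copied 'E' from pos 1. Output: "DEDEDEOE"
Token 6: backref(off=2, len=3) (overlapping!). Copied 'OEO' from pos 6. Output: "DEDEDEOEOEO"
Token 7: literal('Q'). Output: "DEDEDEOEOEOQ"
Token 8: backref(off=5, len=1). Copied 'E' from pos 7. Output: "DEDEDEOEOEOQE"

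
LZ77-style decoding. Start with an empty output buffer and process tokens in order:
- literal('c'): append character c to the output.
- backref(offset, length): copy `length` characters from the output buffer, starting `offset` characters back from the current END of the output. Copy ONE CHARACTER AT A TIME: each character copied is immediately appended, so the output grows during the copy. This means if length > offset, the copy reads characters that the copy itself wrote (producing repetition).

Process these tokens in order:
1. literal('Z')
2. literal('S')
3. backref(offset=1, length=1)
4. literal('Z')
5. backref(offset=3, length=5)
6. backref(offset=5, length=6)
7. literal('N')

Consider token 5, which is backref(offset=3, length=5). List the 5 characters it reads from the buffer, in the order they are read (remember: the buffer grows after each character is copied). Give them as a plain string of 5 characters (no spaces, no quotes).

Answer: SSZSS

Derivation:
Token 1: literal('Z'). Output: "Z"
Token 2: literal('S'). Output: "ZS"
Token 3: backref(off=1, len=1). Copied 'S' from pos 1. Output: "ZSS"
Token 4: literal('Z'). Output: "ZSSZ"
Token 5: backref(off=3, len=5). Buffer before: "ZSSZ" (len 4)
  byte 1: read out[1]='S', append. Buffer now: "ZSSZS"
  byte 2: read out[2]='S', append. Buffer now: "ZSSZSS"
  byte 3: read out[3]='Z', append. Buffer now: "ZSSZSSZ"
  byte 4: read out[4]='S', append. Buffer now: "ZSSZSSZS"
  byte 5: read out[5]='S', append. Buffer now: "ZSSZSSZSS"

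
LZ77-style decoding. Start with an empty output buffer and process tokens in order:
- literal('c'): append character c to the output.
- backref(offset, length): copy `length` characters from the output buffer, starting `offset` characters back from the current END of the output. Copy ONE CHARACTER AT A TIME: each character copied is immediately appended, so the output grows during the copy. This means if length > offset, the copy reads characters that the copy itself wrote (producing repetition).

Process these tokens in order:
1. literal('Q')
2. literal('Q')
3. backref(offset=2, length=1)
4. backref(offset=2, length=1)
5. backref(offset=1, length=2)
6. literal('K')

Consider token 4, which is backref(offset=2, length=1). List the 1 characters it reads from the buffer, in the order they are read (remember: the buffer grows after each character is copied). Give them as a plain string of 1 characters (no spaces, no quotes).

Token 1: literal('Q'). Output: "Q"
Token 2: literal('Q'). Output: "QQ"
Token 3: backref(off=2, len=1). Copied 'Q' from pos 0. Output: "QQQ"
Token 4: backref(off=2, len=1). Buffer before: "QQQ" (len 3)
  byte 1: read out[1]='Q', append. Buffer now: "QQQQ"

Answer: Q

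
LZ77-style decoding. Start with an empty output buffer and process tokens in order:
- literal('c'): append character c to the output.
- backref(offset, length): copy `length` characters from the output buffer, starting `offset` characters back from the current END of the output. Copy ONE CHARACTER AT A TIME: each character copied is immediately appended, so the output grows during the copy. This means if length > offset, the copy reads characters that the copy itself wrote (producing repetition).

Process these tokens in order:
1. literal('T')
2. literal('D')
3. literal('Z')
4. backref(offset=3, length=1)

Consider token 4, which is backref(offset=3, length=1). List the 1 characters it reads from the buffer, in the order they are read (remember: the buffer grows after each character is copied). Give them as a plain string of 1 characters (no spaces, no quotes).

Answer: T

Derivation:
Token 1: literal('T'). Output: "T"
Token 2: literal('D'). Output: "TD"
Token 3: literal('Z'). Output: "TDZ"
Token 4: backref(off=3, len=1). Buffer before: "TDZ" (len 3)
  byte 1: read out[0]='T', append. Buffer now: "TDZT"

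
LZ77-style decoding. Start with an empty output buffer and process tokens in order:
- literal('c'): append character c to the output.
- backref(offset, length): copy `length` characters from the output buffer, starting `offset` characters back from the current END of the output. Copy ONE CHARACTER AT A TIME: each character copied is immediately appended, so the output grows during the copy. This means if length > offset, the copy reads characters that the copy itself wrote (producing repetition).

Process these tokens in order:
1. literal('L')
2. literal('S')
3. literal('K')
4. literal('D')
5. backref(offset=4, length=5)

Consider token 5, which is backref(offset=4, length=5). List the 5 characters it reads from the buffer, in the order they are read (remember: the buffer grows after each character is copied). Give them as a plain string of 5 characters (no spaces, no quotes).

Answer: LSKDL

Derivation:
Token 1: literal('L'). Output: "L"
Token 2: literal('S'). Output: "LS"
Token 3: literal('K'). Output: "LSK"
Token 4: literal('D'). Output: "LSKD"
Token 5: backref(off=4, len=5). Buffer before: "LSKD" (len 4)
  byte 1: read out[0]='L', append. Buffer now: "LSKDL"
  byte 2: read out[1]='S', append. Buffer now: "LSKDLS"
  byte 3: read out[2]='K', append. Buffer now: "LSKDLSK"
  byte 4: read out[3]='D', append. Buffer now: "LSKDLSKD"
  byte 5: read out[4]='L', append. Buffer now: "LSKDLSKDL"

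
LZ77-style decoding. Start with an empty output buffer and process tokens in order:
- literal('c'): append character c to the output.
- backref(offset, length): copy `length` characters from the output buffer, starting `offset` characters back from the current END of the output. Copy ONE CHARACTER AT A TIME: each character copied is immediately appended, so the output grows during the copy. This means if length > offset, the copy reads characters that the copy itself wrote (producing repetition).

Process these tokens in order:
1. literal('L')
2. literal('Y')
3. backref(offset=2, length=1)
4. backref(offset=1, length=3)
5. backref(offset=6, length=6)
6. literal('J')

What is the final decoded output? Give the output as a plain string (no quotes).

Token 1: literal('L'). Output: "L"
Token 2: literal('Y'). Output: "LY"
Token 3: backref(off=2, len=1). Copied 'L' from pos 0. Output: "LYL"
Token 4: backref(off=1, len=3) (overlapping!). Copied 'LLL' from pos 2. Output: "LYLLLL"
Token 5: backref(off=6, len=6). Copied 'LYLLLL' from pos 0. Output: "LYLLLLLYLLLL"
Token 6: literal('J'). Output: "LYLLLLLYLLLLJ"

Answer: LYLLLLLYLLLLJ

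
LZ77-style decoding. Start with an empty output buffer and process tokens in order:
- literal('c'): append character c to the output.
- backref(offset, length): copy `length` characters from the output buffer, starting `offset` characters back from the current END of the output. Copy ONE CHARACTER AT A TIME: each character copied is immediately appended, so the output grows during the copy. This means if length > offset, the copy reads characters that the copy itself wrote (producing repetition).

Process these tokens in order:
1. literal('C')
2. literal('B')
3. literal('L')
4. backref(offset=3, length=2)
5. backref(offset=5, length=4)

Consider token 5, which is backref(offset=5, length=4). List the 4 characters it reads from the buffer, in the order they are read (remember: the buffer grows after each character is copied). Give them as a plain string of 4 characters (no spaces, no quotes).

Answer: CBLC

Derivation:
Token 1: literal('C'). Output: "C"
Token 2: literal('B'). Output: "CB"
Token 3: literal('L'). Output: "CBL"
Token 4: backref(off=3, len=2). Copied 'CB' from pos 0. Output: "CBLCB"
Token 5: backref(off=5, len=4). Buffer before: "CBLCB" (len 5)
  byte 1: read out[0]='C', append. Buffer now: "CBLCBC"
  byte 2: read out[1]='B', append. Buffer now: "CBLCBCB"
  byte 3: read out[2]='L', append. Buffer now: "CBLCBCBL"
  byte 4: read out[3]='C', append. Buffer now: "CBLCBCBLC"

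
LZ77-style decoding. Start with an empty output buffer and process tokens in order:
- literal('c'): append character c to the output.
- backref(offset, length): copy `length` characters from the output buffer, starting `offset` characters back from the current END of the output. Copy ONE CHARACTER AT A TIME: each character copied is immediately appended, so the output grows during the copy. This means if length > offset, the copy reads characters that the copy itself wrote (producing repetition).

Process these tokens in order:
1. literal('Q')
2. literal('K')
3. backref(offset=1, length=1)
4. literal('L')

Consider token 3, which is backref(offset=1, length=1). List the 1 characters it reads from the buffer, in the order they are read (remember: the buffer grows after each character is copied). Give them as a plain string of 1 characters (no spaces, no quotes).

Token 1: literal('Q'). Output: "Q"
Token 2: literal('K'). Output: "QK"
Token 3: backref(off=1, len=1). Buffer before: "QK" (len 2)
  byte 1: read out[1]='K', append. Buffer now: "QKK"

Answer: K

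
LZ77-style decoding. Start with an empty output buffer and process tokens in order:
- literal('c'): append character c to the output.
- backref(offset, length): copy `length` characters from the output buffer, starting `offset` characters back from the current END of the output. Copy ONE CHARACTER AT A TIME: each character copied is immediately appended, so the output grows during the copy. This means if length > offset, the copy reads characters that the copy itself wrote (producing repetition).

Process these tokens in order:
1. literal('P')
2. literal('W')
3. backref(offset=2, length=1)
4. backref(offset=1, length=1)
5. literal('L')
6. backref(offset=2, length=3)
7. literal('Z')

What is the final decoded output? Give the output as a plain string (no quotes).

Token 1: literal('P'). Output: "P"
Token 2: literal('W'). Output: "PW"
Token 3: backref(off=2, len=1). Copied 'P' from pos 0. Output: "PWP"
Token 4: backref(off=1, len=1). Copied 'P' from pos 2. Output: "PWPP"
Token 5: literal('L'). Output: "PWPPL"
Token 6: backref(off=2, len=3) (overlapping!). Copied 'PLP' from pos 3. Output: "PWPPLPLP"
Token 7: literal('Z'). Output: "PWPPLPLPZ"

Answer: PWPPLPLPZ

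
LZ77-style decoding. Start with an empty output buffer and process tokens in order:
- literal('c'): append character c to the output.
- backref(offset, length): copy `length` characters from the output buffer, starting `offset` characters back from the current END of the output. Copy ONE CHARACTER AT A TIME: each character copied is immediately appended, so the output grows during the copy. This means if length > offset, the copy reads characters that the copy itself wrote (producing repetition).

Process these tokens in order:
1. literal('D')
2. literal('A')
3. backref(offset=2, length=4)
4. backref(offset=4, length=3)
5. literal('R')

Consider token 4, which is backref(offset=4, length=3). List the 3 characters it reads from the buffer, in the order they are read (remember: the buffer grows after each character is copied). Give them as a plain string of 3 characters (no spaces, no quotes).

Answer: DAD

Derivation:
Token 1: literal('D'). Output: "D"
Token 2: literal('A'). Output: "DA"
Token 3: backref(off=2, len=4) (overlapping!). Copied 'DADA' from pos 0. Output: "DADADA"
Token 4: backref(off=4, len=3). Buffer before: "DADADA" (len 6)
  byte 1: read out[2]='D', append. Buffer now: "DADADAD"
  byte 2: read out[3]='A', append. Buffer now: "DADADADA"
  byte 3: read out[4]='D', append. Buffer now: "DADADADAD"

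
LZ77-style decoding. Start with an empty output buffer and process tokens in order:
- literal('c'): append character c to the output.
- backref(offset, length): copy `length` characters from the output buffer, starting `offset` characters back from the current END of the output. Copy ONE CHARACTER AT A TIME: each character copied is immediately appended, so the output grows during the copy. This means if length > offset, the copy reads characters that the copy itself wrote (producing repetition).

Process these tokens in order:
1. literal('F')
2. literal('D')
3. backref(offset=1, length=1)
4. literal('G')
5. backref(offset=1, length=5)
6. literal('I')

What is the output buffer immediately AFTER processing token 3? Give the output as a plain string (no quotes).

Answer: FDD

Derivation:
Token 1: literal('F'). Output: "F"
Token 2: literal('D'). Output: "FD"
Token 3: backref(off=1, len=1). Copied 'D' from pos 1. Output: "FDD"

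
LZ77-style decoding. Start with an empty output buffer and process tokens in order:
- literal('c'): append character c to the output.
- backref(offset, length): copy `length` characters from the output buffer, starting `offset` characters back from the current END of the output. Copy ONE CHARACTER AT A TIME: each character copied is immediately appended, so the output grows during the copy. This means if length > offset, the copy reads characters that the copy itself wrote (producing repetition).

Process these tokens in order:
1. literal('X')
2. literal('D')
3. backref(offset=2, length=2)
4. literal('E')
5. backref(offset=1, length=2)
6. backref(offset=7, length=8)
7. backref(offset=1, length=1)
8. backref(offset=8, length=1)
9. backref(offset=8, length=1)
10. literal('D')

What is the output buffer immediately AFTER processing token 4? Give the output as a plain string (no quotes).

Answer: XDXDE

Derivation:
Token 1: literal('X'). Output: "X"
Token 2: literal('D'). Output: "XD"
Token 3: backref(off=2, len=2). Copied 'XD' from pos 0. Output: "XDXD"
Token 4: literal('E'). Output: "XDXDE"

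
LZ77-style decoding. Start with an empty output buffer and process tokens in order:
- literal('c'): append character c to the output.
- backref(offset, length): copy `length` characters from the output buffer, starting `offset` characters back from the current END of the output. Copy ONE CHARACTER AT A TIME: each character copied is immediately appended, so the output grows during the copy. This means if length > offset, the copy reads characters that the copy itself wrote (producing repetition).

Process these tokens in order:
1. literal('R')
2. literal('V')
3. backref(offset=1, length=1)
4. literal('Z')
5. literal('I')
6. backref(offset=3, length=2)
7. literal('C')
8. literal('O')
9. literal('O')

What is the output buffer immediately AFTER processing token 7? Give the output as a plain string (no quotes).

Answer: RVVZIVZC

Derivation:
Token 1: literal('R'). Output: "R"
Token 2: literal('V'). Output: "RV"
Token 3: backref(off=1, len=1). Copied 'V' from pos 1. Output: "RVV"
Token 4: literal('Z'). Output: "RVVZ"
Token 5: literal('I'). Output: "RVVZI"
Token 6: backref(off=3, len=2). Copied 'VZ' from pos 2. Output: "RVVZIVZ"
Token 7: literal('C'). Output: "RVVZIVZC"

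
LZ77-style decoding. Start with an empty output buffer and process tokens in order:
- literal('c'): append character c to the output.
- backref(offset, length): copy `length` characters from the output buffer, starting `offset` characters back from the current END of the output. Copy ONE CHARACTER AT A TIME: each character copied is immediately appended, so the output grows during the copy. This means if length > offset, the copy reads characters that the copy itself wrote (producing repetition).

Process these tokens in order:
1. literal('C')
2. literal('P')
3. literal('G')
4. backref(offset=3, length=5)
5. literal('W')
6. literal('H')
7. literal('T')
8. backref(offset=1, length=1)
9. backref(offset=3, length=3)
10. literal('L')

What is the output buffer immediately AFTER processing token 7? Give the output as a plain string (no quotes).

Token 1: literal('C'). Output: "C"
Token 2: literal('P'). Output: "CP"
Token 3: literal('G'). Output: "CPG"
Token 4: backref(off=3, len=5) (overlapping!). Copied 'CPGCP' from pos 0. Output: "CPGCPGCP"
Token 5: literal('W'). Output: "CPGCPGCPW"
Token 6: literal('H'). Output: "CPGCPGCPWH"
Token 7: literal('T'). Output: "CPGCPGCPWHT"

Answer: CPGCPGCPWHT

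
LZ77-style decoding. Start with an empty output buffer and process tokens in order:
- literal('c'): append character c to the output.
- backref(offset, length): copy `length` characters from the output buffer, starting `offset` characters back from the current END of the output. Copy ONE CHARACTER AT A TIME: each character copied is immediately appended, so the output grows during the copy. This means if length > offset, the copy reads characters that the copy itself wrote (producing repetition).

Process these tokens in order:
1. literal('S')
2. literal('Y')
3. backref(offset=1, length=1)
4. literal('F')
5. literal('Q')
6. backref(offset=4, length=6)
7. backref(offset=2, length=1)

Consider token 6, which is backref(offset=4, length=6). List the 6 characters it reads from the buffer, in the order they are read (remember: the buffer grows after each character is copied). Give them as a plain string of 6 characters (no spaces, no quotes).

Token 1: literal('S'). Output: "S"
Token 2: literal('Y'). Output: "SY"
Token 3: backref(off=1, len=1). Copied 'Y' from pos 1. Output: "SYY"
Token 4: literal('F'). Output: "SYYF"
Token 5: literal('Q'). Output: "SYYFQ"
Token 6: backref(off=4, len=6). Buffer before: "SYYFQ" (len 5)
  byte 1: read out[1]='Y', append. Buffer now: "SYYFQY"
  byte 2: read out[2]='Y', append. Buffer now: "SYYFQYY"
  byte 3: read out[3]='F', append. Buffer now: "SYYFQYYF"
  byte 4: read out[4]='Q', append. Buffer now: "SYYFQYYFQ"
  byte 5: read out[5]='Y', append. Buffer now: "SYYFQYYFQY"
  byte 6: read out[6]='Y', append. Buffer now: "SYYFQYYFQYY"

Answer: YYFQYY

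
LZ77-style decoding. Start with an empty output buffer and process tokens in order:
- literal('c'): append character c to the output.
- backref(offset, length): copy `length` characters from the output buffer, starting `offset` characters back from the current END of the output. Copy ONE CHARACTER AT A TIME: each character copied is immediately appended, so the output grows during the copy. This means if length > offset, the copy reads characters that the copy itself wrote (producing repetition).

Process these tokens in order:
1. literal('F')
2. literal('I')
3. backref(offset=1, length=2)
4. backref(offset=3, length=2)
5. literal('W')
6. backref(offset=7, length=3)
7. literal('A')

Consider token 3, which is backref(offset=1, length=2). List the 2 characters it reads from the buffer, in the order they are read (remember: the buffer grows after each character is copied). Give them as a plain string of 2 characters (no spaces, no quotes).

Answer: II

Derivation:
Token 1: literal('F'). Output: "F"
Token 2: literal('I'). Output: "FI"
Token 3: backref(off=1, len=2). Buffer before: "FI" (len 2)
  byte 1: read out[1]='I', append. Buffer now: "FII"
  byte 2: read out[2]='I', append. Buffer now: "FIII"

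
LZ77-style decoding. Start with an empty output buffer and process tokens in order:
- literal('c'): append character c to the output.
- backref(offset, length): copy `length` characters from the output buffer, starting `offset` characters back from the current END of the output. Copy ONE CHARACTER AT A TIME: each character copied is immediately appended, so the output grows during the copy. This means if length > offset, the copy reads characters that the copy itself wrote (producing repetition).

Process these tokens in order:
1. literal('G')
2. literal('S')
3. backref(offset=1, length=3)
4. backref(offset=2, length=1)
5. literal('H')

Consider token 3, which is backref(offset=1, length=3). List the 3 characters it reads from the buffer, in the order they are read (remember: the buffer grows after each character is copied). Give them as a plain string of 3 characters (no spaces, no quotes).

Token 1: literal('G'). Output: "G"
Token 2: literal('S'). Output: "GS"
Token 3: backref(off=1, len=3). Buffer before: "GS" (len 2)
  byte 1: read out[1]='S', append. Buffer now: "GSS"
  byte 2: read out[2]='S', append. Buffer now: "GSSS"
  byte 3: read out[3]='S', append. Buffer now: "GSSSS"

Answer: SSS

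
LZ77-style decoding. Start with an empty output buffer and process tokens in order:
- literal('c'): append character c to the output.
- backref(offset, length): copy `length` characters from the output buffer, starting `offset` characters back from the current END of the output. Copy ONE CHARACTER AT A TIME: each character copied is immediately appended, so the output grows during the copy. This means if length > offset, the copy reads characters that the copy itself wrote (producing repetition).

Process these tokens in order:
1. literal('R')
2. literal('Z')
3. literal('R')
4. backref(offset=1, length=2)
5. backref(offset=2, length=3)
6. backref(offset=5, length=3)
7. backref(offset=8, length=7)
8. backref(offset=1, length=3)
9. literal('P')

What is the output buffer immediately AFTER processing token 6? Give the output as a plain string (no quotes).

Answer: RZRRRRRRRRR

Derivation:
Token 1: literal('R'). Output: "R"
Token 2: literal('Z'). Output: "RZ"
Token 3: literal('R'). Output: "RZR"
Token 4: backref(off=1, len=2) (overlapping!). Copied 'RR' from pos 2. Output: "RZRRR"
Token 5: backref(off=2, len=3) (overlapping!). Copied 'RRR' from pos 3. Output: "RZRRRRRR"
Token 6: backref(off=5, len=3). Copied 'RRR' from pos 3. Output: "RZRRRRRRRRR"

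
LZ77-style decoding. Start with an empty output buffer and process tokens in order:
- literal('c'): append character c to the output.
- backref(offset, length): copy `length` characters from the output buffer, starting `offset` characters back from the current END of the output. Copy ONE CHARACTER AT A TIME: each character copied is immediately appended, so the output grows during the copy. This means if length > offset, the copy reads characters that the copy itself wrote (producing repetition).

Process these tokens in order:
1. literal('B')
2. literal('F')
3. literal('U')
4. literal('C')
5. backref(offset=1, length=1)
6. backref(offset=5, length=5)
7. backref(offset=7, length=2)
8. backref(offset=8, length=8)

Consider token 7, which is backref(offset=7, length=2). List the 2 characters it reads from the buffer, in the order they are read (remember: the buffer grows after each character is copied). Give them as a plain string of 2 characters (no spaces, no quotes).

Answer: CC

Derivation:
Token 1: literal('B'). Output: "B"
Token 2: literal('F'). Output: "BF"
Token 3: literal('U'). Output: "BFU"
Token 4: literal('C'). Output: "BFUC"
Token 5: backref(off=1, len=1). Copied 'C' from pos 3. Output: "BFUCC"
Token 6: backref(off=5, len=5). Copied 'BFUCC' from pos 0. Output: "BFUCCBFUCC"
Token 7: backref(off=7, len=2). Buffer before: "BFUCCBFUCC" (len 10)
  byte 1: read out[3]='C', append. Buffer now: "BFUCCBFUCCC"
  byte 2: read out[4]='C', append. Buffer now: "BFUCCBFUCCCC"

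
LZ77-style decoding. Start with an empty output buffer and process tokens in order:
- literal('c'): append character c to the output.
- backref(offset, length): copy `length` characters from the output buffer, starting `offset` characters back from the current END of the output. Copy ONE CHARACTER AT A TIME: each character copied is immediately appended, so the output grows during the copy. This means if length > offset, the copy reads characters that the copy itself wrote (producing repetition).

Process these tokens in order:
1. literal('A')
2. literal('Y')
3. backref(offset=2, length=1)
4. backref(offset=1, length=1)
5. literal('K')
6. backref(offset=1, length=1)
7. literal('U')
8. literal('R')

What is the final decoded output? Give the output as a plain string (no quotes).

Token 1: literal('A'). Output: "A"
Token 2: literal('Y'). Output: "AY"
Token 3: backref(off=2, len=1). Copied 'A' from pos 0. Output: "AYA"
Token 4: backref(off=1, len=1). Copied 'A' from pos 2. Output: "AYAA"
Token 5: literal('K'). Output: "AYAAK"
Token 6: backref(off=1, len=1). Copied 'K' from pos 4. Output: "AYAAKK"
Token 7: literal('U'). Output: "AYAAKKU"
Token 8: literal('R'). Output: "AYAAKKUR"

Answer: AYAAKKUR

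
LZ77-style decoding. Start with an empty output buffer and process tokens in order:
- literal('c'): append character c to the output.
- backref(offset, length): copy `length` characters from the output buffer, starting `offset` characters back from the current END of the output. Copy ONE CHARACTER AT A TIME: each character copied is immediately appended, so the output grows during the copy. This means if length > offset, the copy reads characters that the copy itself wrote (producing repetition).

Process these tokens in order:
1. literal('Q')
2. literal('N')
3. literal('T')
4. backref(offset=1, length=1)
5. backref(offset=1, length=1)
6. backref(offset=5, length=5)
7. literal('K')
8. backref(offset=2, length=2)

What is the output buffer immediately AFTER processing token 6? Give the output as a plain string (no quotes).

Token 1: literal('Q'). Output: "Q"
Token 2: literal('N'). Output: "QN"
Token 3: literal('T'). Output: "QNT"
Token 4: backref(off=1, len=1). Copied 'T' from pos 2. Output: "QNTT"
Token 5: backref(off=1, len=1). Copied 'T' from pos 3. Output: "QNTTT"
Token 6: backref(off=5, len=5). Copied 'QNTTT' from pos 0. Output: "QNTTTQNTTT"

Answer: QNTTTQNTTT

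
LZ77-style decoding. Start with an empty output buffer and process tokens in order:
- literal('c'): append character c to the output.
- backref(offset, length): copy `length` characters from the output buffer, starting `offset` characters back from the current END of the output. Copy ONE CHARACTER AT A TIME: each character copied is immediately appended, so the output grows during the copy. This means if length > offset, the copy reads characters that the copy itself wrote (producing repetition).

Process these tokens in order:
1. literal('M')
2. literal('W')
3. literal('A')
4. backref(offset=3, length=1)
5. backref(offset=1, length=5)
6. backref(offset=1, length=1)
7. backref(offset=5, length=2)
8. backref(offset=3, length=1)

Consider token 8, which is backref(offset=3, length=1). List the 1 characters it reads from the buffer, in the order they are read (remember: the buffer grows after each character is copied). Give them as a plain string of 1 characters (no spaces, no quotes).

Token 1: literal('M'). Output: "M"
Token 2: literal('W'). Output: "MW"
Token 3: literal('A'). Output: "MWA"
Token 4: backref(off=3, len=1). Copied 'M' from pos 0. Output: "MWAM"
Token 5: backref(off=1, len=5) (overlapping!). Copied 'MMMMM' from pos 3. Output: "MWAMMMMMM"
Token 6: backref(off=1, len=1). Copied 'M' from pos 8. Output: "MWAMMMMMMM"
Token 7: backref(off=5, len=2). Copied 'MM' from pos 5. Output: "MWAMMMMMMMMM"
Token 8: backref(off=3, len=1). Buffer before: "MWAMMMMMMMMM" (len 12)
  byte 1: read out[9]='M', append. Buffer now: "MWAMMMMMMMMMM"

Answer: M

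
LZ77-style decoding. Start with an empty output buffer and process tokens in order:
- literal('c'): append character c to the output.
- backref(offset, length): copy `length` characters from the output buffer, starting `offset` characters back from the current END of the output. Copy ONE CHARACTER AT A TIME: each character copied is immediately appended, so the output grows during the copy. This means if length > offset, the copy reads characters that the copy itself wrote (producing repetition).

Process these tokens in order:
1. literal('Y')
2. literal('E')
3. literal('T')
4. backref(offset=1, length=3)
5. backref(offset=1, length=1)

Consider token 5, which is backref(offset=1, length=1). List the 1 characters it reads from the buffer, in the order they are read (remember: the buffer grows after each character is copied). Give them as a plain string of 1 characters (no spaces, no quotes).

Token 1: literal('Y'). Output: "Y"
Token 2: literal('E'). Output: "YE"
Token 3: literal('T'). Output: "YET"
Token 4: backref(off=1, len=3) (overlapping!). Copied 'TTT' from pos 2. Output: "YETTTT"
Token 5: backref(off=1, len=1). Buffer before: "YETTTT" (len 6)
  byte 1: read out[5]='T', append. Buffer now: "YETTTTT"

Answer: T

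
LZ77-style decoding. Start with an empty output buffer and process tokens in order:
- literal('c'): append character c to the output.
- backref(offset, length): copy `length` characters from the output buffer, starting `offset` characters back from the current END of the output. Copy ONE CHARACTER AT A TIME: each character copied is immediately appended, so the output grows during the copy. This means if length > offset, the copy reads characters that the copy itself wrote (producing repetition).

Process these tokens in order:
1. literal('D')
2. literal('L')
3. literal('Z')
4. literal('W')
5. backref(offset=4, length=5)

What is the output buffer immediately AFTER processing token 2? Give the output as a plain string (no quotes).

Answer: DL

Derivation:
Token 1: literal('D'). Output: "D"
Token 2: literal('L'). Output: "DL"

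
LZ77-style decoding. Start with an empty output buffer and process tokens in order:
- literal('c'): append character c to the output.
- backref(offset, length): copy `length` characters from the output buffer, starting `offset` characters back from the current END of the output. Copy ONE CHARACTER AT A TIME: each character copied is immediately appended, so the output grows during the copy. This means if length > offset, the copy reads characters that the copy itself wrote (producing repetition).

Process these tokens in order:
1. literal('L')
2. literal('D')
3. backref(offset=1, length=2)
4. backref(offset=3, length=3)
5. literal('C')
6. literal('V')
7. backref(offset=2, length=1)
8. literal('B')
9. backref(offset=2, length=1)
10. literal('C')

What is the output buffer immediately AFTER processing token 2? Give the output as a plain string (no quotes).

Answer: LD

Derivation:
Token 1: literal('L'). Output: "L"
Token 2: literal('D'). Output: "LD"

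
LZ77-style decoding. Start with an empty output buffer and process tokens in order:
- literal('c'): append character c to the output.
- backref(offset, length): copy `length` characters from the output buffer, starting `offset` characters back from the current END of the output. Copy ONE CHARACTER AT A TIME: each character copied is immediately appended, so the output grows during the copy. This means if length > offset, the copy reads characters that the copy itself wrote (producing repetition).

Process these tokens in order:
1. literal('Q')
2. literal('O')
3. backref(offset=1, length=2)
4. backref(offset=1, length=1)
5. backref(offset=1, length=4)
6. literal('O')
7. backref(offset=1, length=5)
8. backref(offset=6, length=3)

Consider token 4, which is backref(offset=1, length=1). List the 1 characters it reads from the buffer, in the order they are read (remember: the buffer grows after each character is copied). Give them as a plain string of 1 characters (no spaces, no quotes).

Answer: O

Derivation:
Token 1: literal('Q'). Output: "Q"
Token 2: literal('O'). Output: "QO"
Token 3: backref(off=1, len=2) (overlapping!). Copied 'OO' from pos 1. Output: "QOOO"
Token 4: backref(off=1, len=1). Buffer before: "QOOO" (len 4)
  byte 1: read out[3]='O', append. Buffer now: "QOOOO"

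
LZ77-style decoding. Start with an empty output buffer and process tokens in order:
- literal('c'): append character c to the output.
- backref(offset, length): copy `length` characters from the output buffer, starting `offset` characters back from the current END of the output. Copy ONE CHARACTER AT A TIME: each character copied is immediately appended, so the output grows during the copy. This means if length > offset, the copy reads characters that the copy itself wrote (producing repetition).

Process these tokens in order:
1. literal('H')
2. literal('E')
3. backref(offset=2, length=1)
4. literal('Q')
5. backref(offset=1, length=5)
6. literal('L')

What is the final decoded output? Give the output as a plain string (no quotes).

Answer: HEHQQQQQQL

Derivation:
Token 1: literal('H'). Output: "H"
Token 2: literal('E'). Output: "HE"
Token 3: backref(off=2, len=1). Copied 'H' from pos 0. Output: "HEH"
Token 4: literal('Q'). Output: "HEHQ"
Token 5: backref(off=1, len=5) (overlapping!). Copied 'QQQQQ' from pos 3. Output: "HEHQQQQQQ"
Token 6: literal('L'). Output: "HEHQQQQQQL"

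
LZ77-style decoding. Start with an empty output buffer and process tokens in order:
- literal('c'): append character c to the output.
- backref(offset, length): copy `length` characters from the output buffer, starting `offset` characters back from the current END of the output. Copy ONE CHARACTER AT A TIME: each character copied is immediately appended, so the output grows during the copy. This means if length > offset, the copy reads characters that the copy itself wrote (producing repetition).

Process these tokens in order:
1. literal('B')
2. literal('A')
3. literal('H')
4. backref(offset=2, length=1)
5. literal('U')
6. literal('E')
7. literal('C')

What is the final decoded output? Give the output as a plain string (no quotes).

Token 1: literal('B'). Output: "B"
Token 2: literal('A'). Output: "BA"
Token 3: literal('H'). Output: "BAH"
Token 4: backref(off=2, len=1). Copied 'A' from pos 1. Output: "BAHA"
Token 5: literal('U'). Output: "BAHAU"
Token 6: literal('E'). Output: "BAHAUE"
Token 7: literal('C'). Output: "BAHAUEC"

Answer: BAHAUEC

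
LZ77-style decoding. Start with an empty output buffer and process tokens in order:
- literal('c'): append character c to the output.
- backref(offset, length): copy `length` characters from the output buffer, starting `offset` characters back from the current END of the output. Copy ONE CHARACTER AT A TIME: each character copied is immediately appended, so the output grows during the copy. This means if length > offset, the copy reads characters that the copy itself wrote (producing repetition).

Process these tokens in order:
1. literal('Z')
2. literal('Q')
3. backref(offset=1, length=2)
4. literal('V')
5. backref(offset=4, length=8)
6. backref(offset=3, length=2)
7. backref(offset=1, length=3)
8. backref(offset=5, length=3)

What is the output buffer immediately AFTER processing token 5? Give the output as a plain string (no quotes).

Token 1: literal('Z'). Output: "Z"
Token 2: literal('Q'). Output: "ZQ"
Token 3: backref(off=1, len=2) (overlapping!). Copied 'QQ' from pos 1. Output: "ZQQQ"
Token 4: literal('V'). Output: "ZQQQV"
Token 5: backref(off=4, len=8) (overlapping!). Copied 'QQQVQQQV' from pos 1. Output: "ZQQQVQQQVQQQV"

Answer: ZQQQVQQQVQQQV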